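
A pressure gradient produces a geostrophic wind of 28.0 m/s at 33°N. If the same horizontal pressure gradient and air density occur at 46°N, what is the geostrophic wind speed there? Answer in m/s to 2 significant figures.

With the same pressure gradient and density, V_g ∝ 1/f ∝ 1/sin φ.
V₂ = V₁ · sin φ₁ / sin φ₂ = 28.0 × sin 33° / sin 46°
V₂ = 28.0 × 0.5446/0.7193 = 21 m/s

21 m/s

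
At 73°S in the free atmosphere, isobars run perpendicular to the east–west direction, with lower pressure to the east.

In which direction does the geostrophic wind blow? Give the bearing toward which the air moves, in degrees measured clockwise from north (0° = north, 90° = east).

The pressure-gradient force points toward the east (bearing 090°).
Geostrophic balance: in the Southern Hemisphere the Coriolis force deflects motion to the left, so the geostrophic wind blows 90° to the left of the pressure-gradient force (low pressure on the right).
Rotating 090° by 90° counterclockwise gives 000° — the wind blows toward the north.

000°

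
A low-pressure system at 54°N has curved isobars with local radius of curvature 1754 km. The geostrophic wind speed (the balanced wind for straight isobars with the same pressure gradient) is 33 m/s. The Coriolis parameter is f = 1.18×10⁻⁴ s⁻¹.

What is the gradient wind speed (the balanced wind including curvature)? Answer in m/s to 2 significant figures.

29 m/s

Around a low, centrifugal force acts outward with Coriolis, so pressure-gradient force balances both:
(1/ρ)|∂P/∂n| = fV + V²/R  →  V² + fR·V − fR·V_g = 0
With fR = 1.18×10⁻⁴ × 1754×10³ m = 207 m/s:
V = [−fR + √((fR)² + 4 fR V_g)]/2 = [−207 + √(207² + 4×207×33)]/2 = 29 m/s
Subgeostrophic (V < V_g = 33 m/s), as expected around a low.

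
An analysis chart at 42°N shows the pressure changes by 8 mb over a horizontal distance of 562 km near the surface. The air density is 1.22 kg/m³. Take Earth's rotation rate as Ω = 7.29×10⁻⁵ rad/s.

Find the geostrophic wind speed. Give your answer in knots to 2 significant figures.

Coriolis parameter at 42°N:
f = 2Ω sin φ = 2 × 7.29×10⁻⁵ × sin 42° = 9.76×10⁻⁵ s⁻¹
Pressure gradient: |∂P/∂n| = 800 Pa / 562000 m = 1.42×10⁻³ Pa/m
Geostrophic balance (pressure-gradient force = Coriolis force):
V_g = (1/(fρ)) |∂P/∂n| = 1.42×10⁻³ / (9.76×10⁻⁵ × 1.22) = 12.0 m/s
Converting: 12.0 m/s × 1.944 = 23 knots

23 knots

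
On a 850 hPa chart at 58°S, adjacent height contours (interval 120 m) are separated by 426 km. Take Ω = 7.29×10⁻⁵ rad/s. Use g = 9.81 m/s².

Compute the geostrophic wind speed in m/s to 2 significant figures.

22 m/s

Coriolis parameter at 58°S:
f = 2Ω sin φ = 2 × 7.29×10⁻⁵ × sin 58° = 1.24×10⁻⁴ s⁻¹
Height gradient: |∂Z/∂n| = 120 m / 426000 m = 2.82×10⁻⁴
On a pressure surface, geostrophic balance gives V_g = (g/f)|∂Z/∂n|:
V_g = 9.81 × 2.82×10⁻⁴ / 1.24×10⁻⁴ = 22.3 m/s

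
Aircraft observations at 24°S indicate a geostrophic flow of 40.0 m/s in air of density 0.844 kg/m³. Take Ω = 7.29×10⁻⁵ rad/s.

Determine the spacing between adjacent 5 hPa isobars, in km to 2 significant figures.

250 km

Coriolis parameter at 24°S:
f = 2Ω sin φ = 2 × 7.29×10⁻⁵ × sin 24° = 5.93×10⁻⁵ s⁻¹
Geostrophic balance rearranged: |∂P/∂n| = f ρ V_g
|∂P/∂n| = 5.93×10⁻⁵ × 0.844 × 40.0 = 2.00×10⁻³ Pa/m
Isobar spacing: Δn = ΔP/|∂P/∂n| = 500 Pa / 2.00×10⁻³ Pa/m = 249745 m ≈ 250 km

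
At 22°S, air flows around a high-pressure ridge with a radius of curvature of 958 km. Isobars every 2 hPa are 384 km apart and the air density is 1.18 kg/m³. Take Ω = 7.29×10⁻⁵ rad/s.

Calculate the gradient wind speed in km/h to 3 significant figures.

36.0 km/h

Coriolis parameter at 22°S:
f = 2Ω sin φ = 2 × 7.29×10⁻⁵ × sin 22° = 5.46×10⁻⁵ s⁻¹
Pressure gradient: |∂P/∂n| = 200 Pa / 384000 m = 5.21×10⁻⁴ Pa/m
Geostrophic speed: V_g = |∂P/∂n|/(fρ) = 5.21×10⁻⁴/(5.46×10⁻⁵ × 1.18) = 8.08 m/s
Around a high, pressure-gradient force acts outward with centrifugal, so Coriolis balances both:
fV = (1/ρ)|∂P/∂n| + V²/R  →  V² − fR·V + fR·V_g = 0
With fR = 5.46×10⁻⁵ × 958×10³ m = 52.3 m/s:
V = [fR − √((fR)² − 4 fR V_g)]/2 = [52.3 − √(52.3² − 4×52.3×8.08)]/2 = 9.99 m/s
Supergeostrophic (V > V_g = 8.08 m/s), as expected around a high.
Converting: 9.99 m/s × 3.6 = 36.0 km/h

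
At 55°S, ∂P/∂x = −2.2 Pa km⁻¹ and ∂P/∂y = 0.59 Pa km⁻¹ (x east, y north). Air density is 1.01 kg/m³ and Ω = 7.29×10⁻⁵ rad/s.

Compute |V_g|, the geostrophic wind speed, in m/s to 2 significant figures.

Coriolis parameter at 55°S:
f = 2Ω sin φ = 2 × 7.29×10⁻⁵ × sin 55° = 1.19×10⁻⁴ s⁻¹
In the Southern Hemisphere f is negative: f = −1.19×10⁻⁴ s⁻¹.
Component geostrophic relations (x east, y north):
u_g = −(1/(fρ)) ∂P/∂y,  v_g = (1/(fρ)) ∂P/∂x
u_g = −(0.59×10⁻³)/(−1.19×10⁻⁴ × 1.01) = 4.89 m/s;  v_g = (−2.2×10⁻³)/(−1.19×10⁻⁴ × 1.01) = 18.2 m/s
|V_g| = √(u_g² + v_g²) = 18.9 m/s

19 m/s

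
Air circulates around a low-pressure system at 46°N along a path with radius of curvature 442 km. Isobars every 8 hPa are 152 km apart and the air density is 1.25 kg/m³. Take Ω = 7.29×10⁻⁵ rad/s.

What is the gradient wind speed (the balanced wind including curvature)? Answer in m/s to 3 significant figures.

25.8 m/s

Coriolis parameter at 46°N:
f = 2Ω sin φ = 2 × 7.29×10⁻⁵ × sin 46° = 1.05×10⁻⁴ s⁻¹
Pressure gradient: |∂P/∂n| = 800 Pa / 152000 m = 5.26×10⁻³ Pa/m
Geostrophic speed: V_g = |∂P/∂n|/(fρ) = 5.26×10⁻³/(1.05×10⁻⁴ × 1.25) = 40.1 m/s
Around a low, centrifugal force acts outward with Coriolis, so pressure-gradient force balances both:
(1/ρ)|∂P/∂n| = fV + V²/R  →  V² + fR·V − fR·V_g = 0
With fR = 1.05×10⁻⁴ × 442×10³ m = 46.4 m/s:
V = [−fR + √((fR)² + 4 fR V_g)]/2 = [−46.4 + √(46.4² + 4×46.4×40.1)]/2 = 25.8 m/s
Subgeostrophic (V < V_g = 40.1 m/s), as expected around a low.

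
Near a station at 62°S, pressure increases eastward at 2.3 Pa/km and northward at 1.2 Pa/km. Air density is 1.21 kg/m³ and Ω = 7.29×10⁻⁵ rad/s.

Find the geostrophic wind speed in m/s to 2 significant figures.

17 m/s

Coriolis parameter at 62°S:
f = 2Ω sin φ = 2 × 7.29×10⁻⁵ × sin 62° = 1.29×10⁻⁴ s⁻¹
In the Southern Hemisphere f is negative: f = −1.29×10⁻⁴ s⁻¹.
Component geostrophic relations (x east, y north):
u_g = −(1/(fρ)) ∂P/∂y,  v_g = (1/(fρ)) ∂P/∂x
u_g = −(1.2×10⁻³)/(−1.29×10⁻⁴ × 1.21) = 7.70 m/s;  v_g = (2.3×10⁻³)/(−1.29×10⁻⁴ × 1.21) = −14.8 m/s
|V_g| = √(u_g² + v_g²) = 16.7 m/s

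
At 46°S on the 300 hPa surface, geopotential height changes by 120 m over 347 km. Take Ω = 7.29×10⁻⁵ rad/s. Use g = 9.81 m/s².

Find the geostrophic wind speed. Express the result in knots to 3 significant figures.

Coriolis parameter at 46°S:
f = 2Ω sin φ = 2 × 7.29×10⁻⁵ × sin 46° = 1.05×10⁻⁴ s⁻¹
Height gradient: |∂Z/∂n| = 120 m / 347000 m = 3.46×10⁻⁴
On a pressure surface, geostrophic balance gives V_g = (g/f)|∂Z/∂n|:
V_g = 9.81 × 3.46×10⁻⁴ / 1.05×10⁻⁴ = 32.3 m/s
Converting: 32.3 m/s × 1.944 = 62.9 knots

62.9 knots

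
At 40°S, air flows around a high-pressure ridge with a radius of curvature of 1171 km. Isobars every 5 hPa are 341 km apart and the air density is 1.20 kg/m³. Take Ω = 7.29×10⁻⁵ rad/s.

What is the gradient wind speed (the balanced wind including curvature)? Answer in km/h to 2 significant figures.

Coriolis parameter at 40°S:
f = 2Ω sin φ = 2 × 7.29×10⁻⁵ × sin 40° = 9.37×10⁻⁵ s⁻¹
Pressure gradient: |∂P/∂n| = 500 Pa / 341000 m = 1.47×10⁻³ Pa/m
Geostrophic speed: V_g = |∂P/∂n|/(fρ) = 1.47×10⁻³/(9.37×10⁻⁵ × 1.20) = 13.0 m/s
Around a high, pressure-gradient force acts outward with centrifugal, so Coriolis balances both:
fV = (1/ρ)|∂P/∂n| + V²/R  →  V² − fR·V + fR·V_g = 0
With fR = 9.37×10⁻⁵ × 1171×10³ m = 110 m/s:
V = [fR − √((fR)² − 4 fR V_g)]/2 = [110 − √(110² − 4×110×13)]/2 = 15.1 m/s
Supergeostrophic (V > V_g = 13 m/s), as expected around a high.
Converting: 15.1 m/s × 3.6 = 54 km/h

54 km/h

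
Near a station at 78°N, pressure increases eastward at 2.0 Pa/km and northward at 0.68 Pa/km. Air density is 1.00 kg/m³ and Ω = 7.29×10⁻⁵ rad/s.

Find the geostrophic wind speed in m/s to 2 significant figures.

15 m/s

Coriolis parameter at 78°N:
f = 2Ω sin φ = 2 × 7.29×10⁻⁵ × sin 78° = 1.43×10⁻⁴ s⁻¹
Component geostrophic relations (x east, y north):
u_g = −(1/(fρ)) ∂P/∂y,  v_g = (1/(fρ)) ∂P/∂x
u_g = −(0.68×10⁻³)/(1.43×10⁻⁴ × 1.00) = −4.77 m/s;  v_g = (2.0×10⁻³)/(1.43×10⁻⁴ × 1.00) = 14.0 m/s
|V_g| = √(u_g² + v_g²) = 14.8 m/s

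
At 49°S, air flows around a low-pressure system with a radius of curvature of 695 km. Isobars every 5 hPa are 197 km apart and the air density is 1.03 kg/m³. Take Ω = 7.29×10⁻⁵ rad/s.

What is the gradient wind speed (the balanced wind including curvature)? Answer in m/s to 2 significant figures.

18 m/s

Coriolis parameter at 49°S:
f = 2Ω sin φ = 2 × 7.29×10⁻⁵ × sin 49° = 1.10×10⁻⁴ s⁻¹
Pressure gradient: |∂P/∂n| = 500 Pa / 197000 m = 2.54×10⁻³ Pa/m
Geostrophic speed: V_g = |∂P/∂n|/(fρ) = 2.54×10⁻³/(1.10×10⁻⁴ × 1.03) = 22.4 m/s
Around a low, centrifugal force acts outward with Coriolis, so pressure-gradient force balances both:
(1/ρ)|∂P/∂n| = fV + V²/R  →  V² + fR·V − fR·V_g = 0
With fR = 1.10×10⁻⁴ × 695×10³ m = 76.5 m/s:
V = [−fR + √((fR)² + 4 fR V_g)]/2 = [−76.5 + √(76.5² + 4×76.5×22.4)]/2 = 18.1 m/s
Subgeostrophic (V < V_g = 22.4 m/s), as expected around a low.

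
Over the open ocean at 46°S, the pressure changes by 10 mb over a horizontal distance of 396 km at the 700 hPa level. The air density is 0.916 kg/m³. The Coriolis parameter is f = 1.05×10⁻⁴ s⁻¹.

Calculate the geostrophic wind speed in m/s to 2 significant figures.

Pressure gradient: |∂P/∂n| = 1000 Pa / 396000 m = 2.53×10⁻³ Pa/m
Geostrophic balance (pressure-gradient force = Coriolis force):
V_g = (1/(fρ)) |∂P/∂n| = 2.53×10⁻³ / (1.05×10⁻⁴ × 0.916) = 26.3 m/s

26 m/s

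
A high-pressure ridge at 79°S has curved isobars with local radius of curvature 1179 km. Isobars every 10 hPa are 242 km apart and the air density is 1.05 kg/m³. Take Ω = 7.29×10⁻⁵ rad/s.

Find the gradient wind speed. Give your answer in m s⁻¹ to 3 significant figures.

Coriolis parameter at 79°S:
f = 2Ω sin φ = 2 × 7.29×10⁻⁵ × sin 79° = 1.43×10⁻⁴ s⁻¹
Pressure gradient: |∂P/∂n| = 1000 Pa / 242000 m = 4.13×10⁻³ Pa/m
Geostrophic speed: V_g = |∂P/∂n|/(fρ) = 4.13×10⁻³/(1.43×10⁻⁴ × 1.05) = 27.5 m/s
Around a high, pressure-gradient force acts outward with centrifugal, so Coriolis balances both:
fV = (1/ρ)|∂P/∂n| + V²/R  →  V² − fR·V + fR·V_g = 0
With fR = 1.43×10⁻⁴ × 1179×10³ m = 169 m/s:
V = [fR − √((fR)² − 4 fR V_g)]/2 = [169 − √(169² − 4×169×27.5)]/2 = 34.6 m/s
Supergeostrophic (V > V_g = 27.5 m/s), as expected around a high.

34.6 m s⁻¹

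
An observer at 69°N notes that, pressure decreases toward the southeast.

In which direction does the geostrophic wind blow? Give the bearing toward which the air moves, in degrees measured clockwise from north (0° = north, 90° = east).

The pressure-gradient force points toward the southeast (bearing 135°).
Geostrophic balance: in the Northern Hemisphere the Coriolis force deflects motion to the right, so the geostrophic wind blows 90° to the right of the pressure-gradient force (low pressure on the left).
Rotating 135° by 90° clockwise gives 225° — the wind blows toward the southwest.

225°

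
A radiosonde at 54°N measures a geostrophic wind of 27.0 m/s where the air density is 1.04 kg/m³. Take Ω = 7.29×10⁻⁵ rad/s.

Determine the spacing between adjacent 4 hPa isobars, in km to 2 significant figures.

Coriolis parameter at 54°N:
f = 2Ω sin φ = 2 × 7.29×10⁻⁵ × sin 54° = 1.18×10⁻⁴ s⁻¹
Geostrophic balance rearranged: |∂P/∂n| = f ρ V_g
|∂P/∂n| = 1.18×10⁻⁴ × 1.04 × 27.0 = 3.31×10⁻³ Pa/m
Isobar spacing: Δn = ΔP/|∂P/∂n| = 400 Pa / 3.31×10⁻³ Pa/m = 120767 m ≈ 120 km

120 km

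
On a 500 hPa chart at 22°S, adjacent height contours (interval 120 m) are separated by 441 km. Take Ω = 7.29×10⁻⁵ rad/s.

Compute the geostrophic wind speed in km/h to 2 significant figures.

180 km/h

Coriolis parameter at 22°S:
f = 2Ω sin φ = 2 × 7.29×10⁻⁵ × sin 22° = 5.46×10⁻⁵ s⁻¹
Height gradient: |∂Z/∂n| = 120 m / 441000 m = 2.72×10⁻⁴
On a pressure surface, geostrophic balance gives V_g = (g/f)|∂Z/∂n|:
V_g = 9.81 × 2.72×10⁻⁴ / 5.46×10⁻⁵ = 48.9 m/s
Converting: 48.9 m/s × 3.6 = 180 km/h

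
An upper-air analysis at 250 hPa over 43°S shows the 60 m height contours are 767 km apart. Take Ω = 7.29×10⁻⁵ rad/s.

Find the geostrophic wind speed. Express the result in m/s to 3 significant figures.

Coriolis parameter at 43°S:
f = 2Ω sin φ = 2 × 7.29×10⁻⁵ × sin 43° = 9.94×10⁻⁵ s⁻¹
Height gradient: |∂Z/∂n| = 60 m / 767000 m = 7.82×10⁻⁵
On a pressure surface, geostrophic balance gives V_g = (g/f)|∂Z/∂n|:
V_g = 9.81 × 7.82×10⁻⁵ / 9.94×10⁻⁵ = 7.72 m/s

7.72 m/s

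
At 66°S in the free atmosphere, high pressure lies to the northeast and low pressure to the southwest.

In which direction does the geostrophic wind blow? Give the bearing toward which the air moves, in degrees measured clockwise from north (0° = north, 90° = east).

The pressure-gradient force points toward the southwest (bearing 225°).
Geostrophic balance: in the Southern Hemisphere the Coriolis force deflects motion to the left, so the geostrophic wind blows 90° to the left of the pressure-gradient force (low pressure on the right).
Rotating 225° by 90° counterclockwise gives 135° — the wind blows toward the southeast.

135°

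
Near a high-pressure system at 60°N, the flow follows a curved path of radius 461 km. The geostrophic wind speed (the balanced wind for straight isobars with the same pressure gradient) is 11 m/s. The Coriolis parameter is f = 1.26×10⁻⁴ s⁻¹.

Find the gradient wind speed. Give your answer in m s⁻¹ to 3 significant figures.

Around a high, pressure-gradient force acts outward with centrifugal, so Coriolis balances both:
fV = (1/ρ)|∂P/∂n| + V²/R  →  V² − fR·V + fR·V_g = 0
With fR = 1.26×10⁻⁴ × 461×10³ m = 58.1 m/s:
V = [fR − √((fR)² − 4 fR V_g)]/2 = [58.1 − √(58.1² − 4×58.1×11)]/2 = 14.7 m/s
Supergeostrophic (V > V_g = 11 m/s), as expected around a high.

14.7 m s⁻¹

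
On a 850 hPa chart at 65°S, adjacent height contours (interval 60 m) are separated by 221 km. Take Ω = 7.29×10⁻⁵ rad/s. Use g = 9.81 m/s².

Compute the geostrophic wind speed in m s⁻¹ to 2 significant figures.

20 m s⁻¹

Coriolis parameter at 65°S:
f = 2Ω sin φ = 2 × 7.29×10⁻⁵ × sin 65° = 1.32×10⁻⁴ s⁻¹
Height gradient: |∂Z/∂n| = 60 m / 221000 m = 2.71×10⁻⁴
On a pressure surface, geostrophic balance gives V_g = (g/f)|∂Z/∂n|:
V_g = 9.81 × 2.71×10⁻⁴ / 1.32×10⁻⁴ = 20.2 m/s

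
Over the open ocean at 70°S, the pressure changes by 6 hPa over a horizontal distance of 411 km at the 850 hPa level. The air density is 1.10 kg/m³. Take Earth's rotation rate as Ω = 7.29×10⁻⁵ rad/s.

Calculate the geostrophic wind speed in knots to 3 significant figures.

Coriolis parameter at 70°S:
f = 2Ω sin φ = 2 × 7.29×10⁻⁵ × sin 70° = 1.37×10⁻⁴ s⁻¹
Pressure gradient: |∂P/∂n| = 600 Pa / 411000 m = 1.46×10⁻³ Pa/m
Geostrophic balance (pressure-gradient force = Coriolis force):
V_g = (1/(fρ)) |∂P/∂n| = 1.46×10⁻³ / (1.37×10⁻⁴ × 1.10) = 9.69 m/s
Converting: 9.69 m/s × 1.944 = 18.8 knots

18.8 knots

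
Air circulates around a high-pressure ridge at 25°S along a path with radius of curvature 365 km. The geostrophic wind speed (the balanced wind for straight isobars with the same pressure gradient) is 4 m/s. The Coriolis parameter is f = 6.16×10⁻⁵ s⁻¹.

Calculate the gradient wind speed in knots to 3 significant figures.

Around a high, pressure-gradient force acts outward with centrifugal, so Coriolis balances both:
fV = (1/ρ)|∂P/∂n| + V²/R  →  V² − fR·V + fR·V_g = 0
With fR = 6.16×10⁻⁵ × 365×10³ m = 22.5 m/s:
V = [fR − √((fR)² − 4 fR V_g)]/2 = [22.5 − √(22.5² − 4×22.5×4)]/2 = 5.2 m/s
Supergeostrophic (V > V_g = 4 m/s), as expected around a high.
Converting: 5.2 m/s × 1.944 = 10.1 knots

10.1 knots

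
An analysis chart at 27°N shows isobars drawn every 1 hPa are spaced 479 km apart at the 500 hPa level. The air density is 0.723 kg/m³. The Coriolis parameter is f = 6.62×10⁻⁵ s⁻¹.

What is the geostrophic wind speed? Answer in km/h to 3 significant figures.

Pressure gradient: |∂P/∂n| = 100 Pa / 479000 m = 2.09×10⁻⁴ Pa/m
Geostrophic balance (pressure-gradient force = Coriolis force):
V_g = (1/(fρ)) |∂P/∂n| = 2.09×10⁻⁴ / (6.62×10⁻⁵ × 0.723) = 4.36 m/s
Converting: 4.36 m/s × 3.6 = 15.7 km/h

15.7 km/h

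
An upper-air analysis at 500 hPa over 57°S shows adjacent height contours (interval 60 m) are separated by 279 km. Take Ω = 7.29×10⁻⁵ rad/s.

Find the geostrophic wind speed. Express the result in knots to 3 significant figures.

33.5 knots

Coriolis parameter at 57°S:
f = 2Ω sin φ = 2 × 7.29×10⁻⁵ × sin 57° = 1.22×10⁻⁴ s⁻¹
Height gradient: |∂Z/∂n| = 60 m / 279000 m = 2.15×10⁻⁴
On a pressure surface, geostrophic balance gives V_g = (g/f)|∂Z/∂n|:
V_g = 9.81 × 2.15×10⁻⁴ / 1.22×10⁻⁴ = 17.3 m/s
Converting: 17.3 m/s × 1.944 = 33.5 knots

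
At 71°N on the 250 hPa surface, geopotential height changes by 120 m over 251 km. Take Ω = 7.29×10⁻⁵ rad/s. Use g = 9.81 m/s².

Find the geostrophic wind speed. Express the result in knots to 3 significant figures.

Coriolis parameter at 71°N:
f = 2Ω sin φ = 2 × 7.29×10⁻⁵ × sin 71° = 1.38×10⁻⁴ s⁻¹
Height gradient: |∂Z/∂n| = 120 m / 251000 m = 4.78×10⁻⁴
On a pressure surface, geostrophic balance gives V_g = (g/f)|∂Z/∂n|:
V_g = 9.81 × 4.78×10⁻⁴ / 1.38×10⁻⁴ = 34.0 m/s
Converting: 34.0 m/s × 1.944 = 66.1 knots

66.1 knots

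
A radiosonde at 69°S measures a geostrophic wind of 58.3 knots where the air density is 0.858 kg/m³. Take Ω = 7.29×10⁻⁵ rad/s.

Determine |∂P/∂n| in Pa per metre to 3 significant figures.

3.50×10⁻³ Pa/m

Coriolis parameter at 69°S:
f = 2Ω sin φ = 2 × 7.29×10⁻⁵ × sin 69° = 1.36×10⁻⁴ s⁻¹
Wind speed in SI: 58.3 knots = 30.0 m/s
Geostrophic balance rearranged: |∂P/∂n| = f ρ V_g
|∂P/∂n| = 1.36×10⁻⁴ × 0.858 × 30.0 = 3.50×10⁻³ Pa/m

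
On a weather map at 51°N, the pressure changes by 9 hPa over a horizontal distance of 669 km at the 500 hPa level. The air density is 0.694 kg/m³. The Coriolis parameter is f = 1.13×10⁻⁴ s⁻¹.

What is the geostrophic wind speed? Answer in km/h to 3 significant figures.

Pressure gradient: |∂P/∂n| = 900 Pa / 669000 m = 1.35×10⁻³ Pa/m
Geostrophic balance (pressure-gradient force = Coriolis force):
V_g = (1/(fρ)) |∂P/∂n| = 1.35×10⁻³ / (1.13×10⁻⁴ × 0.694) = 17.2 m/s
Converting: 17.2 m/s × 3.6 = 61.8 km/h

61.8 km/h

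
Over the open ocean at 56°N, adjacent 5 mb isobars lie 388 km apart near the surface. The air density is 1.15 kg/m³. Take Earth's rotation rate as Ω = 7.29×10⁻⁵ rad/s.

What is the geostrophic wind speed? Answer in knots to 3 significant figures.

18.0 knots

Coriolis parameter at 56°N:
f = 2Ω sin φ = 2 × 7.29×10⁻⁵ × sin 56° = 1.21×10⁻⁴ s⁻¹
Pressure gradient: |∂P/∂n| = 500 Pa / 388000 m = 1.29×10⁻³ Pa/m
Geostrophic balance (pressure-gradient force = Coriolis force):
V_g = (1/(fρ)) |∂P/∂n| = 1.29×10⁻³ / (1.21×10⁻⁴ × 1.15) = 9.27 m/s
Converting: 9.27 m/s × 1.944 = 18.0 knots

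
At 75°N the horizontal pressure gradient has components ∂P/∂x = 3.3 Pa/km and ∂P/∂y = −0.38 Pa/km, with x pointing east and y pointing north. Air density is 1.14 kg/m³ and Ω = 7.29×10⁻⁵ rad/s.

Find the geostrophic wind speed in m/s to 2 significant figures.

21 m/s

Coriolis parameter at 75°N:
f = 2Ω sin φ = 2 × 7.29×10⁻⁵ × sin 75° = 1.41×10⁻⁴ s⁻¹
Component geostrophic relations (x east, y north):
u_g = −(1/(fρ)) ∂P/∂y,  v_g = (1/(fρ)) ∂P/∂x
u_g = −(−0.38×10⁻³)/(1.41×10⁻⁴ × 1.14) = 2.37 m/s;  v_g = (3.3×10⁻³)/(1.41×10⁻⁴ × 1.14) = 20.6 m/s
|V_g| = √(u_g² + v_g²) = 20.7 m/s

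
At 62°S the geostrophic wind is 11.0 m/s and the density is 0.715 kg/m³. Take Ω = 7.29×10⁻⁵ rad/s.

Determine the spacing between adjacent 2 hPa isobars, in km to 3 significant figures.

198 km

Coriolis parameter at 62°S:
f = 2Ω sin φ = 2 × 7.29×10⁻⁵ × sin 62° = 1.29×10⁻⁴ s⁻¹
Geostrophic balance rearranged: |∂P/∂n| = f ρ V_g
|∂P/∂n| = 1.29×10⁻⁴ × 0.715 × 11.0 = 1.01×10⁻³ Pa/m
Isobar spacing: Δn = ΔP/|∂P/∂n| = 200 Pa / 1.01×10⁻³ Pa/m = 197533 m ≈ 198 km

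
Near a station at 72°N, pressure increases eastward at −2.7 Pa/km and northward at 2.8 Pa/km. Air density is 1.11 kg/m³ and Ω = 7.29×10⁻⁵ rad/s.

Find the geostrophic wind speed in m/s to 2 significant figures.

Coriolis parameter at 72°N:
f = 2Ω sin φ = 2 × 7.29×10⁻⁵ × sin 72° = 1.39×10⁻⁴ s⁻¹
Component geostrophic relations (x east, y north):
u_g = −(1/(fρ)) ∂P/∂y,  v_g = (1/(fρ)) ∂P/∂x
u_g = −(2.8×10⁻³)/(1.39×10⁻⁴ × 1.11) = −18.2 m/s;  v_g = (−2.7×10⁻³)/(1.39×10⁻⁴ × 1.11) = −17.5 m/s
|V_g| = √(u_g² + v_g²) = 25.3 m/s

25 m/s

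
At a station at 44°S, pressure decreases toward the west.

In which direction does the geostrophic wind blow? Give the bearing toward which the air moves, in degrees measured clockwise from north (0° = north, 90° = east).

The pressure-gradient force points toward the west (bearing 270°).
Geostrophic balance: in the Southern Hemisphere the Coriolis force deflects motion to the left, so the geostrophic wind blows 90° to the left of the pressure-gradient force (low pressure on the right).
Rotating 270° by 90° counterclockwise gives 180° — the wind blows toward the south.

180°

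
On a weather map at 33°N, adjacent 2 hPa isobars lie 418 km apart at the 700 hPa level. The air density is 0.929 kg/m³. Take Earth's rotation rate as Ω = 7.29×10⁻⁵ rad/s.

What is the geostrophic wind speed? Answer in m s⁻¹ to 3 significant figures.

Coriolis parameter at 33°N:
f = 2Ω sin φ = 2 × 7.29×10⁻⁵ × sin 33° = 7.94×10⁻⁵ s⁻¹
Pressure gradient: |∂P/∂n| = 200 Pa / 418000 m = 4.78×10⁻⁴ Pa/m
Geostrophic balance (pressure-gradient force = Coriolis force):
V_g = (1/(fρ)) |∂P/∂n| = 4.78×10⁻⁴ / (7.94×10⁻⁵ × 0.929) = 6.49 m/s

6.49 m s⁻¹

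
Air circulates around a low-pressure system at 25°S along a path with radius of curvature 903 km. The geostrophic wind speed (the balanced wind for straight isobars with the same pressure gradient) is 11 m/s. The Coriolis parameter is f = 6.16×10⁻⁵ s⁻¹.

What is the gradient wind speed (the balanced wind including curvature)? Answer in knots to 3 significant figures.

18.3 knots

Around a low, centrifugal force acts outward with Coriolis, so pressure-gradient force balances both:
(1/ρ)|∂P/∂n| = fV + V²/R  →  V² + fR·V − fR·V_g = 0
With fR = 6.16×10⁻⁵ × 903×10³ m = 55.6 m/s:
V = [−fR + √((fR)² + 4 fR V_g)]/2 = [−55.6 + √(55.6² + 4×55.6×11)]/2 = 9.41 m/s
Subgeostrophic (V < V_g = 11 m/s), as expected around a low.
Converting: 9.41 m/s × 1.944 = 18.3 knots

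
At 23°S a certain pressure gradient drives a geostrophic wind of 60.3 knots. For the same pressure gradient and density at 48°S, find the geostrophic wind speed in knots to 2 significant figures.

32 knots

With the same pressure gradient and density, V_g ∝ 1/f ∝ 1/sin φ.
V₂ = V₁ · sin φ₁ / sin φ₂ = 60.3 × sin 23° / sin 48°
V₂ = 60.3 × 0.3907/0.7431 = 32 knots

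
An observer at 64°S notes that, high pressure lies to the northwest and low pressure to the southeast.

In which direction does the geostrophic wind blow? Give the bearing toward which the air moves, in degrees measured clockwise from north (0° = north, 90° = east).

045°

The pressure-gradient force points toward the southeast (bearing 135°).
Geostrophic balance: in the Southern Hemisphere the Coriolis force deflects motion to the left, so the geostrophic wind blows 90° to the left of the pressure-gradient force (low pressure on the right).
Rotating 135° by 90° counterclockwise gives 045° — the wind blows toward the northeast.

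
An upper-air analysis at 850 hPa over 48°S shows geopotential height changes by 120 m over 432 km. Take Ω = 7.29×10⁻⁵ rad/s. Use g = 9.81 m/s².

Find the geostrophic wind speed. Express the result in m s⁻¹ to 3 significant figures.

Coriolis parameter at 48°S:
f = 2Ω sin φ = 2 × 7.29×10⁻⁵ × sin 48° = 1.08×10⁻⁴ s⁻¹
Height gradient: |∂Z/∂n| = 120 m / 432000 m = 2.78×10⁻⁴
On a pressure surface, geostrophic balance gives V_g = (g/f)|∂Z/∂n|:
V_g = 9.81 × 2.78×10⁻⁴ / 1.08×10⁻⁴ = 25.1 m/s

25.1 m s⁻¹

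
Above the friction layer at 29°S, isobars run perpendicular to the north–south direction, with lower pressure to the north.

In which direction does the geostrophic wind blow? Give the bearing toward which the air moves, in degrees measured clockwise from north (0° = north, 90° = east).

The pressure-gradient force points toward the north (bearing 000°).
Geostrophic balance: in the Southern Hemisphere the Coriolis force deflects motion to the left, so the geostrophic wind blows 90° to the left of the pressure-gradient force (low pressure on the right).
Rotating 000° by 90° counterclockwise gives 270° — the wind blows toward the west.

270°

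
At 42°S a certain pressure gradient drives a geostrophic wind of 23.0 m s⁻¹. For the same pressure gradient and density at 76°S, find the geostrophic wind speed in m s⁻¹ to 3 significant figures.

With the same pressure gradient and density, V_g ∝ 1/f ∝ 1/sin φ.
V₂ = V₁ · sin φ₁ / sin φ₂ = 23.0 × sin 42° / sin 76°
V₂ = 23.0 × 0.6691/0.9703 = 15.9 m s⁻¹

15.9 m s⁻¹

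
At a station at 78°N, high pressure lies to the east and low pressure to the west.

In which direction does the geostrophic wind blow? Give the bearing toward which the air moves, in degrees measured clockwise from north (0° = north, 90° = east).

000°

The pressure-gradient force points toward the west (bearing 270°).
Geostrophic balance: in the Northern Hemisphere the Coriolis force deflects motion to the right, so the geostrophic wind blows 90° to the right of the pressure-gradient force (low pressure on the left).
Rotating 270° by 90° clockwise gives 000° — the wind blows toward the north.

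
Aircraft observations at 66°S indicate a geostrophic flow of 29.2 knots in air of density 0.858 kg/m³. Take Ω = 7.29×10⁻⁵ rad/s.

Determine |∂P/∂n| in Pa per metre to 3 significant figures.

Coriolis parameter at 66°S:
f = 2Ω sin φ = 2 × 7.29×10⁻⁵ × sin 66° = 1.33×10⁻⁴ s⁻¹
Wind speed in SI: 29.2 knots = 15.0 m/s
Geostrophic balance rearranged: |∂P/∂n| = f ρ V_g
|∂P/∂n| = 1.33×10⁻⁴ × 0.858 × 15.0 = 1.72×10⁻³ Pa/m

1.72×10⁻³ Pa/m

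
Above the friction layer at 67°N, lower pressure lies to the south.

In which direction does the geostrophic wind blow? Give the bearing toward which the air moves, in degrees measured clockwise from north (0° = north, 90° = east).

270°

The pressure-gradient force points toward the south (bearing 180°).
Geostrophic balance: in the Northern Hemisphere the Coriolis force deflects motion to the right, so the geostrophic wind blows 90° to the right of the pressure-gradient force (low pressure on the left).
Rotating 180° by 90° clockwise gives 270° — the wind blows toward the west.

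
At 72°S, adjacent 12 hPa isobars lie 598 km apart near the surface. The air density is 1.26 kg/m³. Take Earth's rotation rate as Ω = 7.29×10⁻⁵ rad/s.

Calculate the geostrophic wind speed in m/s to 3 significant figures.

11.5 m/s

Coriolis parameter at 72°S:
f = 2Ω sin φ = 2 × 7.29×10⁻⁵ × sin 72° = 1.39×10⁻⁴ s⁻¹
Pressure gradient: |∂P/∂n| = 1200 Pa / 598000 m = 2.01×10⁻³ Pa/m
Geostrophic balance (pressure-gradient force = Coriolis force):
V_g = (1/(fρ)) |∂P/∂n| = 2.01×10⁻³ / (1.39×10⁻⁴ × 1.26) = 11.5 m/s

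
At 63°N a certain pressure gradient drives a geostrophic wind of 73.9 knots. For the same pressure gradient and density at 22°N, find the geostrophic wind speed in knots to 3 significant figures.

176 knots

With the same pressure gradient and density, V_g ∝ 1/f ∝ 1/sin φ.
V₂ = V₁ · sin φ₁ / sin φ₂ = 73.9 × sin 63° / sin 22°
V₂ = 73.9 × 0.8910/0.3746 = 176 knots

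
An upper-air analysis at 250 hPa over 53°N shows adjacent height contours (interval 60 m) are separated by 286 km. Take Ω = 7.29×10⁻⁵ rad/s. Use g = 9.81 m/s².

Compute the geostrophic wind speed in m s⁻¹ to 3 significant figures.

17.7 m s⁻¹

Coriolis parameter at 53°N:
f = 2Ω sin φ = 2 × 7.29×10⁻⁵ × sin 53° = 1.16×10⁻⁴ s⁻¹
Height gradient: |∂Z/∂n| = 60 m / 286000 m = 2.10×10⁻⁴
On a pressure surface, geostrophic balance gives V_g = (g/f)|∂Z/∂n|:
V_g = 9.81 × 2.10×10⁻⁴ / 1.16×10⁻⁴ = 17.7 m/s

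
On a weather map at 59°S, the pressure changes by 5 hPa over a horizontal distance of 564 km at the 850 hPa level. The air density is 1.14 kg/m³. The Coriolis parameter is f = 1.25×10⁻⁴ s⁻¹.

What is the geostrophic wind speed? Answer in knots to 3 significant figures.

12.1 knots

Pressure gradient: |∂P/∂n| = 500 Pa / 564000 m = 8.87×10⁻⁴ Pa/m
Geostrophic balance (pressure-gradient force = Coriolis force):
V_g = (1/(fρ)) |∂P/∂n| = 8.87×10⁻⁴ / (1.25×10⁻⁴ × 1.14) = 6.22 m/s
Converting: 6.22 m/s × 1.944 = 12.1 knots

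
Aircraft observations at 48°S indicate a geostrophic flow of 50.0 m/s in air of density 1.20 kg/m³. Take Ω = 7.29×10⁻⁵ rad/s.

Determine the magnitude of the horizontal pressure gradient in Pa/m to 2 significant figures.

Coriolis parameter at 48°S:
f = 2Ω sin φ = 2 × 7.29×10⁻⁵ × sin 48° = 1.08×10⁻⁴ s⁻¹
Geostrophic balance rearranged: |∂P/∂n| = f ρ V_g
|∂P/∂n| = 1.08×10⁻⁴ × 1.20 × 50.0 = 6.50×10⁻³ Pa/m

6.5×10⁻³ Pa/m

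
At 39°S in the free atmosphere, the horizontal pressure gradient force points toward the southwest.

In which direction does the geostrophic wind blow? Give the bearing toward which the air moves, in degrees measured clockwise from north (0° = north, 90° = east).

135°

The pressure-gradient force points toward the southwest (bearing 225°).
Geostrophic balance: in the Southern Hemisphere the Coriolis force deflects motion to the left, so the geostrophic wind blows 90° to the left of the pressure-gradient force (low pressure on the right).
Rotating 225° by 90° counterclockwise gives 135° — the wind blows toward the southeast.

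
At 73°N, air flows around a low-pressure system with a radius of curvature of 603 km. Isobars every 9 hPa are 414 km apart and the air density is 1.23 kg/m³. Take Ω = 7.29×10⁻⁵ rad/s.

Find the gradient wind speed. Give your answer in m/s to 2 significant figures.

Coriolis parameter at 73°N:
f = 2Ω sin φ = 2 × 7.29×10⁻⁵ × sin 73° = 1.39×10⁻⁴ s⁻¹
Pressure gradient: |∂P/∂n| = 900 Pa / 414000 m = 2.17×10⁻³ Pa/m
Geostrophic speed: V_g = |∂P/∂n|/(fρ) = 2.17×10⁻³/(1.39×10⁻⁴ × 1.23) = 12.7 m/s
Around a low, centrifugal force acts outward with Coriolis, so pressure-gradient force balances both:
(1/ρ)|∂P/∂n| = fV + V²/R  →  V² + fR·V − fR·V_g = 0
With fR = 1.39×10⁻⁴ × 603×10³ m = 84.1 m/s:
V = [−fR + √((fR)² + 4 fR V_g)]/2 = [−84.1 + √(84.1² + 4×84.1×12.7)]/2 = 11.2 m/s
Subgeostrophic (V < V_g = 12.7 m/s), as expected around a low.

11 m/s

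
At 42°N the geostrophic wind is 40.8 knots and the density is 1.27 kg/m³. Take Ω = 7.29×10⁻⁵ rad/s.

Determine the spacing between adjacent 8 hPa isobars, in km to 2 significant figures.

Coriolis parameter at 42°N:
f = 2Ω sin φ = 2 × 7.29×10⁻⁵ × sin 42° = 9.76×10⁻⁵ s⁻¹
Wind speed in SI: 40.8 knots = 21.0 m/s
Geostrophic balance rearranged: |∂P/∂n| = f ρ V_g
|∂P/∂n| = 9.76×10⁻⁵ × 1.27 × 21.0 = 2.60×10⁻³ Pa/m
Isobar spacing: Δn = ΔP/|∂P/∂n| = 800 Pa / 2.60×10⁻³ Pa/m = 307624 m ≈ 310 km

310 km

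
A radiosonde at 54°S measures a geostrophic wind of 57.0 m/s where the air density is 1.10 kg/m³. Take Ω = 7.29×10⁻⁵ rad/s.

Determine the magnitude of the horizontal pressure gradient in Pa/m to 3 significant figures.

Coriolis parameter at 54°S:
f = 2Ω sin φ = 2 × 7.29×10⁻⁵ × sin 54° = 1.18×10⁻⁴ s⁻¹
Geostrophic balance rearranged: |∂P/∂n| = f ρ V_g
|∂P/∂n| = 1.18×10⁻⁴ × 1.10 × 57.0 = 7.40×10⁻³ Pa/m

7.40×10⁻³ Pa/m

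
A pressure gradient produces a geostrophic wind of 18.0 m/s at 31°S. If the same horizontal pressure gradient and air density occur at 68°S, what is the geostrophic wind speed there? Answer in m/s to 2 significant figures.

10.0 m/s

With the same pressure gradient and density, V_g ∝ 1/f ∝ 1/sin φ.
V₂ = V₁ · sin φ₁ / sin φ₂ = 18.0 × sin 31° / sin 68°
V₂ = 18.0 × 0.5150/0.9272 = 10.0 m/s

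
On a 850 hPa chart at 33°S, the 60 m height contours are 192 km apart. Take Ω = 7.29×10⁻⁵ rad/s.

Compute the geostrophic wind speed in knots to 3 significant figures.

Coriolis parameter at 33°S:
f = 2Ω sin φ = 2 × 7.29×10⁻⁵ × sin 33° = 7.94×10⁻⁵ s⁻¹
Height gradient: |∂Z/∂n| = 60 m / 192000 m = 3.12×10⁻⁴
On a pressure surface, geostrophic balance gives V_g = (g/f)|∂Z/∂n|:
V_g = 9.81 × 3.12×10⁻⁴ / 7.94×10⁻⁵ = 38.6 m/s
Converting: 38.6 m/s × 1.944 = 75.0 knots

75.0 knots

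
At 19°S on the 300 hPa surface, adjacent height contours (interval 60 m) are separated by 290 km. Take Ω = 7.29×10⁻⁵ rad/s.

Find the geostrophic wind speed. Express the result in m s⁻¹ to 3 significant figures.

42.8 m s⁻¹

Coriolis parameter at 19°S:
f = 2Ω sin φ = 2 × 7.29×10⁻⁵ × sin 19° = 4.75×10⁻⁵ s⁻¹
Height gradient: |∂Z/∂n| = 60 m / 290000 m = 2.07×10⁻⁴
On a pressure surface, geostrophic balance gives V_g = (g/f)|∂Z/∂n|:
V_g = 9.81 × 2.07×10⁻⁴ / 4.75×10⁻⁵ = 42.8 m/s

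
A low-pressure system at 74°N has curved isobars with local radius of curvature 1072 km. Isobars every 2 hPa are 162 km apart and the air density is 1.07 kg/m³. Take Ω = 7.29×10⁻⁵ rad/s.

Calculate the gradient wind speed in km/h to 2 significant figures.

28 km/h

Coriolis parameter at 74°N:
f = 2Ω sin φ = 2 × 7.29×10⁻⁵ × sin 74° = 1.40×10⁻⁴ s⁻¹
Pressure gradient: |∂P/∂n| = 200 Pa / 162000 m = 1.23×10⁻³ Pa/m
Geostrophic speed: V_g = |∂P/∂n|/(fρ) = 1.23×10⁻³/(1.40×10⁻⁴ × 1.07) = 8.23 m/s
Around a low, centrifugal force acts outward with Coriolis, so pressure-gradient force balances both:
(1/ρ)|∂P/∂n| = fV + V²/R  →  V² + fR·V − fR·V_g = 0
With fR = 1.40×10⁻⁴ × 1072×10³ m = 150 m/s:
V = [−fR + √((fR)² + 4 fR V_g)]/2 = [−150 + √(150² + 4×150×8.23)]/2 = 7.82 m/s
Subgeostrophic (V < V_g = 8.23 m/s), as expected around a low.
Converting: 7.82 m/s × 3.6 = 28 km/h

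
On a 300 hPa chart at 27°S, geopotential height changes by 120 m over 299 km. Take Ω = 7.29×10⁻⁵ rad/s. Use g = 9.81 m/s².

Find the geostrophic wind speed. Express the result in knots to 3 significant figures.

Coriolis parameter at 27°S:
f = 2Ω sin φ = 2 × 7.29×10⁻⁵ × sin 27° = 6.62×10⁻⁵ s⁻¹
Height gradient: |∂Z/∂n| = 120 m / 299000 m = 4.01×10⁻⁴
On a pressure surface, geostrophic balance gives V_g = (g/f)|∂Z/∂n|:
V_g = 9.81 × 4.01×10⁻⁴ / 6.62×10⁻⁵ = 59.5 m/s
Converting: 59.5 m/s × 1.944 = 116 knots

116 knots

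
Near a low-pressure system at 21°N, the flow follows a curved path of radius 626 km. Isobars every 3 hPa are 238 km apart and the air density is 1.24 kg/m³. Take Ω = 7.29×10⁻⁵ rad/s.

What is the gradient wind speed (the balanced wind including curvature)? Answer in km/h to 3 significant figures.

49.4 km/h

Coriolis parameter at 21°N:
f = 2Ω sin φ = 2 × 7.29×10⁻⁵ × sin 21° = 5.23×10⁻⁵ s⁻¹
Pressure gradient: |∂P/∂n| = 300 Pa / 238000 m = 1.26×10⁻³ Pa/m
Geostrophic speed: V_g = |∂P/∂n|/(fρ) = 1.26×10⁻³/(5.23×10⁻⁵ × 1.24) = 19.5 m/s
Around a low, centrifugal force acts outward with Coriolis, so pressure-gradient force balances both:
(1/ρ)|∂P/∂n| = fV + V²/R  →  V² + fR·V − fR·V_g = 0
With fR = 5.23×10⁻⁵ × 626×10³ m = 32.7 m/s:
V = [−fR + √((fR)² + 4 fR V_g)]/2 = [−32.7 + √(32.7² + 4×32.7×19.5)]/2 = 13.7 m/s
Subgeostrophic (V < V_g = 19.5 m/s), as expected around a low.
Converting: 13.7 m/s × 3.6 = 49.4 km/h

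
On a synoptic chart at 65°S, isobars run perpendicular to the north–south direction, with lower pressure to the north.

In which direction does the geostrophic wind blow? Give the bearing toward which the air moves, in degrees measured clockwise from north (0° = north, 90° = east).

The pressure-gradient force points toward the north (bearing 000°).
Geostrophic balance: in the Southern Hemisphere the Coriolis force deflects motion to the left, so the geostrophic wind blows 90° to the left of the pressure-gradient force (low pressure on the right).
Rotating 000° by 90° counterclockwise gives 270° — the wind blows toward the west.

270°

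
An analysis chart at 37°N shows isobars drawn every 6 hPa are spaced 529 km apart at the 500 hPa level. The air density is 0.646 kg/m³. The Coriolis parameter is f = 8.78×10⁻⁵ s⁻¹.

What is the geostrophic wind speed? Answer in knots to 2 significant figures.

Pressure gradient: |∂P/∂n| = 600 Pa / 529000 m = 1.13×10⁻³ Pa/m
Geostrophic balance (pressure-gradient force = Coriolis force):
V_g = (1/(fρ)) |∂P/∂n| = 1.13×10⁻³ / (8.78×10⁻⁵ × 0.646) = 20.0 m/s
Converting: 20.0 m/s × 1.944 = 39 knots

39 knots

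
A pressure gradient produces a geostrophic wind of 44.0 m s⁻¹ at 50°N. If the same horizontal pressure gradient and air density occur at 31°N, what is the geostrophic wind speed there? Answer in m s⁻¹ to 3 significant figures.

65.4 m s⁻¹

With the same pressure gradient and density, V_g ∝ 1/f ∝ 1/sin φ.
V₂ = V₁ · sin φ₁ / sin φ₂ = 44.0 × sin 50° / sin 31°
V₂ = 44.0 × 0.7660/0.5150 = 65.4 m s⁻¹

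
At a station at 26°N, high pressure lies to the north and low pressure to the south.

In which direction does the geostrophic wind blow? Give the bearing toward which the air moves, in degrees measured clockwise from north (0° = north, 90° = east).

270°

The pressure-gradient force points toward the south (bearing 180°).
Geostrophic balance: in the Northern Hemisphere the Coriolis force deflects motion to the right, so the geostrophic wind blows 90° to the right of the pressure-gradient force (low pressure on the left).
Rotating 180° by 90° clockwise gives 270° — the wind blows toward the west.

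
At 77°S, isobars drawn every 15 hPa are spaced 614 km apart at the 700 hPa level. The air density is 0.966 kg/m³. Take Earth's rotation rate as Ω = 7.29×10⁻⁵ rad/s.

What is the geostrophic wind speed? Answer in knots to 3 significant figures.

34.6 knots

Coriolis parameter at 77°S:
f = 2Ω sin φ = 2 × 7.29×10⁻⁵ × sin 77° = 1.42×10⁻⁴ s⁻¹
Pressure gradient: |∂P/∂n| = 1500 Pa / 614000 m = 2.44×10⁻³ Pa/m
Geostrophic balance (pressure-gradient force = Coriolis force):
V_g = (1/(fρ)) |∂P/∂n| = 2.44×10⁻³ / (1.42×10⁻⁴ × 0.966) = 17.8 m/s
Converting: 17.8 m/s × 1.944 = 34.6 knots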